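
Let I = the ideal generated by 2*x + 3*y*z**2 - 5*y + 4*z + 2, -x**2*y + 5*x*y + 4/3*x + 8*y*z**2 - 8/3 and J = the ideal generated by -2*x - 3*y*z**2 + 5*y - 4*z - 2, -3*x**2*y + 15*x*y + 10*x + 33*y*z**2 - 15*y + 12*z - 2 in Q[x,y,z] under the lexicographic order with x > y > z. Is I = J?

Equality of ideals is decidable: compute both reduced Gröbner bases (unique for the ordering) and check whether they agree.
Buchberger on the first generating set:
f_1 = 2*x + 3*y*z**2 - 5*y + 4*z + 2, LT = x.
f_2 = -x**2*y + 5*x*y + 4/3*x + 8*y*z**2 - 8/3, LT = x**2*y.

S(f_1,f_2): lcm = x**2*y. S = 3/2*x*y**2*z**2 - 5/2*x*y**2 + 2*x*y*z + 6*x*y + 4/3*x + 8*y*z**2 - 8/3.
  leading term x*y**2*z**2: subtract (3/4*y**2*z**2)·f_1 from 3/2*x*y**2*z**2 - 5/2*x*y**2 + 2*x*y*z + 6*x*y + 4/3*x + 8*y*z**2 - 8/3 → -5/2*x*y**2 + 2*x*y*z + 6*x*y + 4/3*x - 9/4*y**3*z**4 + 15/4*y**3*z**2 - 3*y**2*z**3 - 3/2*y**2*z**2 + 8*y*z**2 - 8/3
  leading term x*y**2: subtract (-5/4*y**2)·f_1 from -5/2*x*y**2 + 2*x*y*z + 6*x*y + 4/3*x - 9/4*y**3*z**4 + 15/4*y**3*z**2 - 3*y**2*z**3 - 3/2*y**2*z**2 + 8*y*z**2 - 8/3 → 2*x*y*z + 6*x*y + 4/3*x - 9/4*y**3*z**4 + 15/2*y**3*z**2 - 25/4*y**3 - 3*y**2*z**3 - 3/2*y**2*z**2 + 5*y**2*z + 5/2*y**2 + 8*y*z**2 - 8/3
  leading term x*y*z: subtract (y*z)·f_1 from 2*x*y*z + 6*x*y + 4/3*x - 9/4*y**3*z**4 + 15/2*y**3*z**2 - 25/4*y**3 - 3*y**2*z**3 - 3/2*y**2*z**2 + 5*y**2*z + 5/2*y**2 + 8*y*z**2 - 8/3 → 6*x*y + 4/3*x - 9/4*y**3*z**4 + 15/2*y**3*z**2 - 25/4*y**3 - 6*y**2*z**3 - 3/2*y**2*z**2 + 10*y**2*z + 5/2*y**2 + 4*y*z**2 - 2*y*z - 8/3
  leading term x*y: subtract (3*y)·f_1 from 6*x*y + 4/3*x - 9/4*y**3*z**4 + 15/2*y**3*z**2 - 25/4*y**3 - 6*y**2*z**3 - 3/2*y**2*z**2 + 10*y**2*z + 5/2*y**2 + 4*y*z**2 - 2*y*z - 8/3 → 4/3*x - 9/4*y**3*z**4 + 15/2*y**3*z**2 - 25/4*y**3 - 6*y**2*z**3 - 21/2*y**2*z**2 + 10*y**2*z + 35/2*y**2 + 4*y*z**2 - 14*y*z - 6*y - 8/3
  leading term x: subtract (2/3)·f_1 from 4/3*x - 9/4*y**3*z**4 + 15/2*y**3*z**2 - 25/4*y**3 - 6*y**2*z**3 - 21/2*y**2*z**2 + 10*y**2*z + 35/2*y**2 + 4*y*z**2 - 14*y*z - 6*y - 8/3 → -9/4*y**3*z**4 + 15/2*y**3*z**2 - 25/4*y**3 - 6*y**2*z**3 - 21/2*y**2*z**2 + 10*y**2*z + 35/2*y**2 + 2*y*z**2 - 14*y*z - 8/3*y - 8/3*z - 4
  leading term y**3*z**4: no divisor's leading term divides it; move -9/4*y**3*z**4 to the remainder.
  leading term y**3*z**2: no divisor's leading term divides it; move 15/2*y**3*z**2 to the remainder.
  leading term y**3: no divisor's leading term divides it; move -25/4*y**3 to the remainder.
  leading term y**2*z**3: no divisor's leading term divides it; move -6*y**2*z**3 to the remainder.
  leading term y**2*z**2: no divisor's leading term divides it; move -21/2*y**2*z**2 to the remainder.
  leading term y**2*z: no divisor's leading term divides it; move 10*y**2*z to the remainder.
  leading term y**2: no divisor's leading term divides it; move 35/2*y**2 to the remainder.
  leading term y*z**2: no divisor's leading term divides it; move 2*y*z**2 to the remainder.
  leading term y*z: no divisor's leading term divides it; move -14*y*z to the remainder.
  leading term y: no divisor's leading term divides it; move -8/3*y to the remainder.
  leading term z: no divisor's leading term divides it; move -8/3*z to the remainder.
  leading term 1: no divisor's leading term divides it; move -4 to the remainder.
  remainder -9/4*y**3*z**4 + 15/2*y**3*z**2 - 25/4*y**3 - 6*y**2*z**3 - 21/2*y**2*z**2 + 10*y**2*z + 35/2*y**2 + 2*y*z**2 - 14*y*z - 8/3*y - 8/3*z - 4 ≠ 0; add g_3 = -9/4*y**3*z**4 + 15/2*y**3*z**2 - 25/4*y**3 - 6*y**2*z**3 - 21/2*y**2*z**2 + 10*y**2*z + 35/2*y**2 + 2*y*z**2 - 14*y*z - 8/3*y - 8/3*z - 4 to the basis.

The other S-polynomials (S(f_1,g_3), S(f_2,g_3)) all reduce to 0 modulo the current basis, so we have a Gröbner basis.
Inter-reduce: drop elements whose leading term is divisible by another's, tail-reduce, and make monic.
Reduced Gröbner basis: {x + 3/2*y*z**2 - 5/2*y + 2*z + 1, y**3*z**4 - 10/3*y**3*z**2 + 25/9*y**3 + 8/3*y**2*z**3 + 14/3*y**2*z**2 - 40/9*y**2*z - 70/9*y**2 - 8/9*y*z**2 + 56/9*y*z + 32/27*y + 32/27*z + 16/9}.

Buchberger on the second generating set:
h_1 = -2*x - 3*y*z**2 + 5*y - 4*z - 2, LT = x.
h_2 = -3*x**2*y + 15*x*y + 10*x + 33*y*z**2 - 15*y + 12*z - 2, LT = x**2*y.

S(h_1,h_2): lcm = x**2*y. S = 3/2*x*y**2*z**2 - 5/2*x*y**2 + 2*x*y*z + 6*x*y + 10/3*x + 11*y*z**2 - 5*y + 4*z - 2/3.
  leading term x*y**2*z**2: subtract (-3/4*y**2*z**2)·h_1 from 3/2*x*y**2*z**2 - 5/2*x*y**2 + 2*x*y*z + 6*x*y + 10/3*x + 11*y*z**2 - 5*y + 4*z - 2/3 → -5/2*x*y**2 + 2*x*y*z + 6*x*y + 10/3*x - 9/4*y**3*z**4 + 15/4*y**3*z**2 - 3*y**2*z**3 - 3/2*y**2*z**2 + 11*y*z**2 - 5*y + 4*z - 2/3
  leading term x*y**2: subtract (5/4*y**2)·h_1 from -5/2*x*y**2 + 2*x*y*z + 6*x*y + 10/3*x - 9/4*y**3*z**4 + 15/4*y**3*z**2 - 3*y**2*z**3 - 3/2*y**2*z**2 + 11*y*z**2 - 5*y + 4*z - 2/3 → 2*x*y*z + 6*x*y + 10/3*x - 9/4*y**3*z**4 + 15/2*y**3*z**2 - 25/4*y**3 - 3*y**2*z**3 - 3/2*y**2*z**2 + 5*y**2*z + 5/2*y**2 + 11*y*z**2 - 5*y + 4*z - 2/3
  leading term x*y*z: subtract (-y*z)·h_1 from 2*x*y*z + 6*x*y + 10/3*x - 9/4*y**3*z**4 + 15/2*y**3*z**2 - 25/4*y**3 - 3*y**2*z**3 - 3/2*y**2*z**2 + 5*y**2*z + 5/2*y**2 + 11*y*z**2 - 5*y + 4*z - 2/3 → 6*x*y + 10/3*x - 9/4*y**3*z**4 + 15/2*y**3*z**2 - 25/4*y**3 - 6*y**2*z**3 - 3/2*y**2*z**2 + 10*y**2*z + 5/2*y**2 + 7*y*z**2 - 2*y*z - 5*y + 4*z - 2/3
  leading term x*y: subtract (-3*y)·h_1 from 6*x*y + 10/3*x - 9/4*y**3*z**4 + 15/2*y**3*z**2 - 25/4*y**3 - 6*y**2*z**3 - 3/2*y**2*z**2 + 10*y**2*z + 5/2*y**2 + 7*y*z**2 - 2*y*z - 5*y + 4*z - 2/3 → 10/3*x - 9/4*y**3*z**4 + 15/2*y**3*z**2 - 25/4*y**3 - 6*y**2*z**3 - 21/2*y**2*z**2 + 10*y**2*z + 35/2*y**2 + 7*y*z**2 - 14*y*z - 11*y + 4*z - 2/3
  leading term x: subtract (-5/3)·h_1 from 10/3*x - 9/4*y**3*z**4 + 15/2*y**3*z**2 - 25/4*y**3 - 6*y**2*z**3 - 21/2*y**2*z**2 + 10*y**2*z + 35/2*y**2 + 7*y*z**2 - 14*y*z - 11*y + 4*z - 2/3 → -9/4*y**3*z**4 + 15/2*y**3*z**2 - 25/4*y**3 - 6*y**2*z**3 - 21/2*y**2*z**2 + 10*y**2*z + 35/2*y**2 + 2*y*z**2 - 14*y*z - 8/3*y - 8/3*z - 4
  leading term y**3*z**4: no divisor's leading term divides it; move -9/4*y**3*z**4 to the remainder.
  leading term y**3*z**2: no divisor's leading term divides it; move 15/2*y**3*z**2 to the remainder.
  leading term y**3: no divisor's leading term divides it; move -25/4*y**3 to the remainder.
  leading term y**2*z**3: no divisor's leading term divides it; move -6*y**2*z**3 to the remainder.
  leading term y**2*z**2: no divisor's leading term divides it; move -21/2*y**2*z**2 to the remainder.
  leading term y**2*z: no divisor's leading term divides it; move 10*y**2*z to the remainder.
  leading term y**2: no divisor's leading term divides it; move 35/2*y**2 to the remainder.
  leading term y*z**2: no divisor's leading term divides it; move 2*y*z**2 to the remainder.
  leading term y*z: no divisor's leading term divides it; move -14*y*z to the remainder.
  leading term y: no divisor's leading term divides it; move -8/3*y to the remainder.
  leading term z: no divisor's leading term divides it; move -8/3*z to the remainder.
  leading term 1: no divisor's leading term divides it; move -4 to the remainder.
  remainder -9/4*y**3*z**4 + 15/2*y**3*z**2 - 25/4*y**3 - 6*y**2*z**3 - 21/2*y**2*z**2 + 10*y**2*z + 35/2*y**2 + 2*y*z**2 - 14*y*z - 8/3*y - 8/3*z - 4 ≠ 0; add k_3 = -9/4*y**3*z**4 + 15/2*y**3*z**2 - 25/4*y**3 - 6*y**2*z**3 - 21/2*y**2*z**2 + 10*y**2*z + 35/2*y**2 + 2*y*z**2 - 14*y*z - 8/3*y - 8/3*z - 4 to the basis.

The other S-polynomials (S(h_1,k_3), S(h_2,k_3)) all reduce to 0 modulo the current basis, so we have a Gröbner basis.
Inter-reduce: drop elements whose leading term is divisible by another's, tail-reduce, and make monic.
Reduced Gröbner basis: {x + 3/2*y*z**2 - 5/2*y + 2*z + 1, y**3*z**4 - 10/3*y**3*z**2 + 25/9*y**3 + 8/3*y**2*z**3 + 14/3*y**2*z**2 - 40/9*y**2*z - 70/9*y**2 - 8/9*y*z**2 + 56/9*y*z + 32/27*y + 32/27*z + 16/9}.

These coincide, so the ideals are equal.

Yes, the ideals are equal.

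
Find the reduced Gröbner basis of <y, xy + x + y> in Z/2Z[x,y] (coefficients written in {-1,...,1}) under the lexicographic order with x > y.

This is the nonlinear analogue of row-reducing a linear system.

f_1 = y, LT = y.
f_2 = xy + x + y, LT = xy.

S(f_1,f_2): lcm = xy. S = x + y.
  reduce S modulo (f_1, f_2):
  remainder x ≠ 0; add g_3 = x to the basis.

The other S-polynomials (S(f_1,g_3), S(f_2,g_3)) all reduce to 0 modulo the current basis, so we have a Gröbner basis.
Inter-reduce: drop elements whose leading term is divisible by another's, tail-reduce, and make monic.

G = {x, y}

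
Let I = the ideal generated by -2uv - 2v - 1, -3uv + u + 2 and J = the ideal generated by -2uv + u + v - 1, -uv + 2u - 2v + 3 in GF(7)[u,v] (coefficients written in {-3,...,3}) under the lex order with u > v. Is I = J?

Since reduced Gröbner bases are canonical representatives of ideals under a given ordering, it suffices to compute and compare them.
Buchberger on the first generating set:
f_1 = -2uv - 2v - 1, LT = uv.
f_2 = -3uv + u + 2, LT = uv.

S(f_1,f_2): lcm = uv. S = -2u + v.
  leading term u: no divisor's leading term divides it; move -2u to the remainder.
  leading term v: no divisor's leading term divides it; move v to the remainder.
  remainder -2u + v ≠ 0; add g_3 = -2u + v to the basis.

S(f_1,g_3): lcm = uv. S = -3v^{2} + v - 3.
  leading term v^{2}: no divisor's leading term divides it; move -3v^{2} to the remainder.
  leading term v: no divisor's leading term divides it; move v to the remainder.
  leading term 1: no divisor's leading term divides it; move -3 to the remainder.
  remainder -3v^{2} + v - 3 ≠ 0; add g_4 = -3v^{2} + v - 3 to the basis.

The other S-polynomials (S(f_2,g_3), S(f_1,g_4), S(f_2,g_4), S(g_3,g_4)) all reduce to 0 modulo the current basis, so we have a Gröbner basis.
Inter-reduce: drop elements whose leading term is divisible by another's, tail-reduce, and make monic.
Reduced Gröbner basis: {u + 3v, v^{2} + 2v + 1}.

Buchberger on the second generating set:
h_1 = -2uv + u + v - 1, LT = uv.
h_2 = -uv + 2u - 2v + 3, LT = uv.

S(h_1,h_2): lcm = uv. S = -2u + v.
  leading term u: no divisor's leading term divides it; move -2u to the remainder.
  leading term v: no divisor's leading term divides it; move v to the remainder.
  remainder -2u + v ≠ 0; add k_3 = -2u + v to the basis.

S(h_1,k_3): lcm = uv. S = 3u - 3v^{2} + 3v - 3.
  leading term u: subtract (2)·k_3 from 3u - 3v^{2} + 3v - 3 → -3v^{2} + v - 3
  leading term v^{2}: no divisor's leading term divides it; move -3v^{2} to the remainder.
  leading term v: no divisor's leading term divides it; move v to the remainder.
  leading term 1: no divisor's leading term divides it; move -3 to the remainder.
  remainder -3v^{2} + v - 3 ≠ 0; add k_4 = -3v^{2} + v - 3 to the basis.

The other S-polynomials (S(h_2,k_3), S(h_1,k_4), S(h_2,k_4), S(k_3,k_4)) all reduce to 0 modulo the current basis, so we have a Gröbner basis.
Inter-reduce: drop elements whose leading term is divisible by another's, tail-reduce, and make monic.
Reduced Gröbner basis: {u + 3v, v^{2} + 2v + 1}.

Same reduced basis, so the two generating sets span the same ideal.

Yes, the ideals are equal.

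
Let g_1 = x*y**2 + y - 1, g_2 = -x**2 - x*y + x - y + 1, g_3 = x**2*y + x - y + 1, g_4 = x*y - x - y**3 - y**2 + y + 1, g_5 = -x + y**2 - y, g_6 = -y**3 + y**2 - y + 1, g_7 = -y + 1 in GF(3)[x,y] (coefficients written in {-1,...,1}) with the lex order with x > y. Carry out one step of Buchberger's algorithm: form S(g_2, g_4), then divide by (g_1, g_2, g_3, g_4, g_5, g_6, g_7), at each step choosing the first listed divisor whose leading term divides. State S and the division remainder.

S(g_2, g_4) = x**2 + x*y**3 - x*y**2 + x*y - x + y**2 - y; remainder on division = 0.

lcm(LM(g_2), LM(g_4)) = x**2*y.
S = (lcm/LT(g_2))·g_2 − (lcm/LT(g_4))·g_4 = x**2 + x*y**3 - x*y**2 + x*y - x + y**2 - y.
Reduce S modulo (g_1, g_2, g_3, g_4, g_5, g_6, g_7) in that order:
  leading term x**2: subtract (-1)·g_2 from x**2 + x*y**3 - x*y**2 + x*y - x + y**2 - y → x*y**3 - x*y**2 + y**2 + y + 1
  leading term x*y**3: subtract (y)·g_1 from x*y**3 - x*y**2 + y**2 + y + 1 → -x*y**2 - y + 1
  leading term x*y**2: subtract (-1)·g_1 from -x*y**2 - y + 1 → 0
The remainder is 0, so this S-polynomial contributes no new basis element.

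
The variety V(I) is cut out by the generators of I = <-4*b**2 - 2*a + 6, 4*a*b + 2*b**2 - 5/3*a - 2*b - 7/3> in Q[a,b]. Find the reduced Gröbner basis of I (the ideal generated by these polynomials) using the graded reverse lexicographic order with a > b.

G = {a**2 - 47/18*a + 1/3*b + 23/18, a*b - 2/3*a - 1/2*b + 1/6, b**2 + 1/2*a - 3/2}

f_1 = -4*b**2 - 2*a + 6, LT = b**2.
f_2 = 4*a*b + 2*b**2 - 5/3*a - 2*b - 7/3, LT = a*b.

S(f_1,f_2): lcm = a*b**2. S = -1/2*b**3 + 1/2*a**2 + 5/12*a*b + 1/2*b**2 - 3/2*a + 7/12*b.
  leading term b**3: subtract (1/8*b)·f_1 from -1/2*b**3 + 1/2*a**2 + 5/12*a*b + 1/2*b**2 - 3/2*a + 7/12*b → 1/2*a**2 + 2/3*a*b + 1/2*b**2 - 3/2*a - 1/6*b
  leading term a**2: no divisor's leading term divides it; move 1/2*a**2 to the remainder.
  leading term a*b: subtract (1/6)·f_2 from 2/3*a*b + 1/2*b**2 - 3/2*a - 1/6*b → 1/6*b**2 - 11/9*a + 1/6*b + 7/18
  leading term b**2: subtract (-1/24)·f_1 from 1/6*b**2 - 11/9*a + 1/6*b + 7/18 → -47/36*a + 1/6*b + 23/36
  leading term a: no divisor's leading term divides it; move -47/36*a to the remainder.
  leading term b: no divisor's leading term divides it; move 1/6*b to the remainder.
  leading term 1: no divisor's leading term divides it; move 23/36 to the remainder.
  remainder 1/2*a**2 - 47/36*a + 1/6*b + 23/36 ≠ 0; add g_3 = 1/2*a**2 - 47/36*a + 1/6*b + 23/36 to the basis.

The other S-polynomials (S(f_1,g_3), S(f_2,g_3)) all reduce to 0 modulo the current basis, so we have a Gröbner basis.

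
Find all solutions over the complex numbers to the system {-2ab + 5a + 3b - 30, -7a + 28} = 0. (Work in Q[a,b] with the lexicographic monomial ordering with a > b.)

Compute a lex Gröbner basis by Buchberger's algorithm.
f_1 = -2ab + 5a + 3b - 30, LT = ab.
f_2 = -7a + 28, LT = a.

S(f_1,f_2): lcm = ab. S = -5/2a + 5/2b + 15.
  leading term a: subtract (5/14)·f_2 from -5/2a + 5/2b + 15 → 5/2b + 5
  leading term b: no divisor's leading term divides it; move 5/2b to the remainder.
  leading term 1: no divisor's leading term divides it; move 5 to the remainder.
  remainder 5/2b + 5 ≠ 0; add h_3 = 5/2b + 5 to the basis.

S(f_1,h_3): lcm = ab. S = -9/2a - 3/2b + 15.
  leading term a: subtract (9/14)·f_2 from -9/2a - 3/2b + 15 → -3/2b - 3
  leading term b: subtract (-3/5)·h_3 from -3/2b - 3 → 0
  remainder 0.

S(f_2,h_3): leading monomials are coprime, so the S-polynomial reduces to 0 (Buchberger's first criterion).
Every S-polynomial of the final basis reduces to 0, so we have a Gröbner basis.
Inter-reduce: drop elements whose leading term is divisible by another's, tail-reduce, and make monic.
Reduced Gröbner basis: {a - 4, b + 2}.

Elimination: the polynomial b + 2 lies in the elimination ideal for b, so b ∈ {-2}. For each such b, the remaining basis elements (now univariate) give the rest of the solution.
  b = -2: the earlier basis element becomes a - 4 = 0, giving a = 4 — point (4, -2).
Substituting each solution back into the original system confirms all equations vanish.

{(4, -2)}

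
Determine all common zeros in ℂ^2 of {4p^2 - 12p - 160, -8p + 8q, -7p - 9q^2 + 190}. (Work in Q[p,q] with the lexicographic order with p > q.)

{(-5, -5)}

Compute a lex Gröbner basis by Buchberger's algorithm.
f_1 = 4p^2 - 12p - 160, LT = p^2.
f_2 = -8p + 8q, LT = p.
f_3 = -7p - 9q^2 + 190, LT = p.

S(f_1,f_2): lcm = p^2. S = pq - 3p - 40.
  leading term pq: subtract (-1/8q)·f_2 from pq - 3p - 40 → -3p + q^2 - 40
  leading term p: subtract (3/8)·f_2 from -3p + q^2 - 40 → q^2 - 3q - 40
  leading term q^2: no divisor's leading term divides it; move q^2 to the remainder.
  leading term q: no divisor's leading term divides it; move -3q to the remainder.
  leading term 1: no divisor's leading term divides it; move -40 to the remainder.
  remainder q^2 - 3q - 40 ≠ 0; add h_4 = q^2 - 3q - 40 to the basis.

S(f_1,f_3): lcm = p^2. S = -9/7pq^2 + 169/7p - 40.
  leading term pq^2: subtract (9/56q^2)·f_2 from -9/7pq^2 + 169/7p - 40 → 169/7p - 9/7q^3 - 40
  leading term p: subtract (-169/56)·f_2 from 169/7p - 9/7q^3 - 40 → -9/7q^3 + 169/7q - 40
  leading term q^3: subtract (-9/7q)·h_4 from -9/7q^3 + 169/7q - 40 → -27/7q^2 - 191/7q - 40
  leading term q^2: subtract (-27/7)·h_4 from -27/7q^2 - 191/7q - 40 → -272/7q - 1360/7
  leading term q: no divisor's leading term divides it; move -272/7q to the remainder.
  leading term 1: no divisor's leading term divides it; move -1360/7 to the remainder.
  remainder -272/7q - 1360/7 ≠ 0; add h_5 = -272/7q - 1360/7 to the basis.

S(f_2,f_3): lcm = p. S = -9/7q^2 - q + 190/7.
  leading term q^2: subtract (-9/7)·h_4 from -9/7q^2 - q + 190/7 → -34/7q - 170/7
  leading term q: subtract (1/8)·h_5 from -34/7q - 170/7 → 0
  remainder 0.

S(f_1,h_4): leading monomials are coprime, so the S-polynomial reduces to 0 (Buchberger's first criterion).
S(f_2,h_4): leading monomials are coprime, so the S-polynomial reduces to 0 (Buchberger's first criterion).
S(f_3,h_4): leading monomials are coprime, so the S-polynomial reduces to 0 (Buchberger's first criterion).
S(f_1,h_5): leading monomials are coprime, so the S-polynomial reduces to 0 (Buchberger's first criterion).
S(f_2,h_5): leading monomials are coprime, so the S-polynomial reduces to 0 (Buchberger's first criterion).
S(f_3,h_5): leading monomials are coprime, so the S-polynomial reduces to 0 (Buchberger's first criterion).
S(h_4,h_5): lcm = q^2. S = -8q - 40.
  leading term q: subtract (7/34)·h_5 from -8q - 40 → 0
  remainder 0.

Every S-polynomial of the final basis reduces to 0, so we have a Gröbner basis.
Inter-reduce: drop elements whose leading term is divisible by another's, tail-reduce, and make monic.
Reduced Gröbner basis: {p + 5, q + 5}.

Elimination: the polynomial q + 5 lies in the elimination ideal for q, so q ∈ {-5}. For each such q, the remaining basis elements (now univariate) give the rest of the solution.
  q = -5: the earlier basis element becomes p + 5 = 0, giving p = -5 — point (-5, -5).
Each listed point satisfies every original equation (direct substitution).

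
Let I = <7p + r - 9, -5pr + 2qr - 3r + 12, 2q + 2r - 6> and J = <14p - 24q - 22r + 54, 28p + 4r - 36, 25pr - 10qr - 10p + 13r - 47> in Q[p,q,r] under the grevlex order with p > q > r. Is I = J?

No, the ideals differ.

For a fixed monomial order, each ideal has a unique reduced Gröbner basis; comparing bases decides equality.
Buchberger on the first generating set:
f_1 = 7p + r - 9, LT = p.
f_2 = -5pr + 2qr - 3r + 12, LT = pr.
f_3 = 2q + 2r - 6, LT = q.

S(f_1,f_2): lcm = pr. S = 2/5qr + 1/7r^2 - 66/35r + 12/5.
  leading term qr: subtract (1/5r)·f_3 from 2/5qr + 1/7r^2 - 66/35r + 12/5 → -9/35r^2 - 24/35r + 12/5
  leading term r^2: no divisor's leading term divides it; move -9/35r^2 to the remainder.
  leading term r: no divisor's leading term divides it; move -24/35r to the remainder.
  leading term 1: no divisor's leading term divides it; move 12/5 to the remainder.
  remainder -9/35r^2 - 24/35r + 12/5 ≠ 0; add g_4 = -9/35r^2 - 24/35r + 12/5 to the basis.

S(f_1,f_3): leading monomials are coprime, so the S-polynomial reduces to 0 (Buchberger's first criterion).
S(f_2,f_3): leading monomials are coprime, so the S-polynomial reduces to 0 (Buchberger's first criterion).
S(f_1,g_4): leading monomials are coprime, so the S-polynomial reduces to 0 (Buchberger's first criterion).
S(f_2,g_4): lcm = pr^2. S = -2/5qr^2 - 8/3pr + 3/5r^2 + 28/3p - 12/5r.
  leading term qr^2: subtract (-1/5r^2)·f_3 from -2/5qr^2 - 8/3pr + 3/5r^2 + 28/3p - 12/5r → 2/5r^3 - 8/3pr - 3/5r^2 + 28/3p - 12/5r
  leading term r^3: subtract (-14/9r)·g_4 from 2/5r^3 - 8/3pr - 3/5r^2 + 28/3p - 12/5r → -8/3pr - 5/3r^2 + 28/3p + 4/3r
  leading term pr: subtract (-8/21r)·f_1 from -8/3pr - 5/3r^2 + 28/3p + 4/3r → -9/7r^2 + 28/3p - 44/21r
  leading term r^2: subtract (5)·g_4 from -9/7r^2 + 28/3p - 44/21r → 28/3p + 4/3r - 12
  leading term p: subtract (4/3)·f_1 from 28/3p + 4/3r - 12 → 0
  remainder 0.

S(f_3,g_4): leading monomials are coprime, so the S-polynomial reduces to 0 (Buchberger's first criterion).
Every S-polynomial of the final basis reduces to 0, so we have a Gröbner basis.
Inter-reduce: drop elements whose leading term is divisible by another's, tail-reduce, and make monic.
Reduced Gröbner basis: {r^2 + 8/3r - 28/3, p + 1/7r - 9/7, q + r - 3}.

Buchberger on the second generating set:
h_1 = 14p - 24q - 22r + 54, LT = p.
h_2 = 28p + 4r - 36, LT = p.
h_3 = 25pr - 10qr - 10p + 13r - 47, LT = pr.

S(h_1,h_2): lcm = p. S = -12/7q - 12/7r + 36/7.
  leading term q: no divisor's leading term divides it; move -12/7q to the remainder.
  leading term r: no divisor's leading term divides it; move -12/7r to the remainder.
  leading term 1: no divisor's leading term divides it; move 36/7 to the remainder.
  remainder -12/7q - 12/7r + 36/7 ≠ 0; add k_4 = -12/7q - 12/7r + 36/7 to the basis.

S(h_1,h_3): lcm = pr. S = -46/35qr - 11/7r^2 + 2/5p + 584/175r + 47/25.
  leading term qr: subtract (23/30r)·k_4 from -46/35qr - 11/7r^2 + 2/5p + 584/175r + 47/25 → -9/35r^2 + 2/5p - 106/175r + 47/25
  leading term r^2: no divisor's leading term divides it; move -9/35r^2 to the remainder.
  leading term p: subtract (1/35)·h_1 from 2/5p - 106/175r + 47/25 → 24/35q + 4/175r + 59/175
  leading term q: subtract (-2/5)·k_4 from 24/35q + 4/175r + 59/175 → -116/175r + 419/175
  leading term r: no divisor's leading term divides it; move -116/175r to the remainder.
  leading term 1: no divisor's leading term divides it; move 419/175 to the remainder.
  remainder -9/35r^2 - 116/175r + 419/175 ≠ 0; add k_5 = -9/35r^2 - 116/175r + 419/175 to the basis.

S(h_2,h_3): lcm = pr. S = 2/5qr + 1/7r^2 + 2/5p - 316/175r + 47/25.
  leading term qr: subtract (-7/30r)·k_4 from 2/5qr + 1/7r^2 + 2/5p - 316/175r + 47/25 → -9/35r^2 + 2/5p - 106/175r + 47/25
  leading term r^2: subtract (1)·k_5 from -9/35r^2 + 2/5p - 106/175r + 47/25 → 2/5p + 2/35r - 18/35
  leading term p: subtract (1/35)·h_1 from 2/5p + 2/35r - 18/35 → 24/35q + 24/35r - 72/35
  leading term q: subtract (-2/5)·k_4 from 24/35q + 24/35r - 72/35 → 0
  remainder 0.

S(h_1,k_4): leading monomials are coprime, so the S-polynomial reduces to 0 (Buchberger's first criterion).
S(h_2,k_4): leading monomials are coprime, so the S-polynomial reduces to 0 (Buchberger's first criterion).
S(h_3,k_4): leading monomials are coprime, so the S-polynomial reduces to 0 (Buchberger's first criterion).
S(h_1,k_5): leading monomials are coprime, so the S-polynomial reduces to 0 (Buchberger's first criterion).
S(h_2,k_5): leading monomials are coprime, so the S-polynomial reduces to 0 (Buchberger's first criterion).
S(h_3,k_5): lcm = pr^2. S = -2/5qr^2 - 134/45pr + 13/25r^2 + 419/45p - 47/25r.
  leading term qr^2: subtract (7/30r^2)·k_4 from -2/5qr^2 - 134/45pr + 13/25r^2 + 419/45p - 47/25r → 2/5r^3 - 134/45pr - 17/25r^2 + 419/45p - 47/25r
  leading term r^3: subtract (-14/9r)·k_5 from 2/5r^3 - 134/45pr - 17/25r^2 + 419/45p - 47/25r → -134/45pr - 77/45r^2 + 419/45p + 83/45r
  leading term pr: subtract (-67/315r)·h_1 from -134/45pr - 77/45r^2 + 419/45p + 83/45r → -536/105qr - 671/105r^2 + 419/45p + 4199/315r
  leading term qr: subtract (134/45r)·k_4 from -536/105qr - 671/105r^2 + 419/45p + 4199/315r → -9/7r^2 + 419/45p - 125/63r
  leading term r^2: subtract (5)·k_5 from -9/7r^2 + 419/45p - 125/63r → 419/45p + 419/315r - 419/35
  leading term p: subtract (419/630)·h_1 from 419/45p + 419/315r - 419/35 → 1676/105q + 1676/105r - 1676/35
  leading term q: subtract (-419/45)·k_4 from 1676/105q + 1676/105r - 1676/35 → 0
  remainder 0.

S(k_4,k_5): leading monomials are coprime, so the S-polynomial reduces to 0 (Buchberger's first criterion).
Every S-polynomial of the final basis reduces to 0, so we have a Gröbner basis.
Inter-reduce: drop elements whose leading term is divisible by another's, tail-reduce, and make monic.
Reduced Gröbner basis: {r^2 + 116/45r - 419/45, p + 1/7r - 9/7, q + r - 3}.

The bases are distinct; the ideals are different.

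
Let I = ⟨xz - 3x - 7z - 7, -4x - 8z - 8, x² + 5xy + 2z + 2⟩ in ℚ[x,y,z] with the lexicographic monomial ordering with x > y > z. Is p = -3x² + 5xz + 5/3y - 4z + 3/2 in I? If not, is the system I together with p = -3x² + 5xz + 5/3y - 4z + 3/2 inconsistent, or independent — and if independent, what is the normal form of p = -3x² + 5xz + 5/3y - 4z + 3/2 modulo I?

First compute the reduced Gröbner basis of I by Buchberger's algorithm.
f_1 = xz - 3x - 7z - 7, LT = xz.
f_2 = -4x - 8z - 8, LT = x.
f_3 = x² + 5xy + 2z + 2, LT = x².

S(f_1,f_2): lcm = xz. S = -3x - 2z² - 9z - 7.
  reduce S modulo (f_1, f_2, f_3):
  remainder -2z² - 3z - 1 ≠ 0; add h_4 = -2z² - 3z - 1 to the basis.

S(f_1,f_3): lcm = x²z. S = -3x² - 5xyz - 7xz - 7x - 2z² - 2z.
  reduce S modulo (f_1, f_2, f_3, h_4):
  remainder -5yz - 5y + 2z + 2 ≠ 0; add h_5 = -5yz - 5y + 2z + 2 to the basis.

The other S-polynomials (S(f_2,f_3), S(f_1,h_4), S(f_2,h_4), S(f_3,h_4), S(f_1,h_5), S(f_2,h_5), S(f_3,h_5), S(h_4,h_5)) all reduce to 0 modulo the current basis, so we have a Gröbner basis.
Inter-reduce: drop elements whose leading term is divisible by another's, tail-reduce, and make monic.
Reduced Gröbner basis: {x + 2z + 2, yz + y - ⅖z - ⅖, z² + 3/2z + ½}.
Label its elements g_1 = x + 2z + 2, g_2 = yz + y - ⅖z - ⅖, g_3 = z² + 3/2z + ½.

Reduce p = -3x² + 5xz + 5/3y - 4z + 3/2 modulo G:
  leading term x²: subtract (-3x)·g_1 from -3x² + 5xz + 5/3y - 4z + 3/2 → 11xz + 6x + 5/3y - 4z + 3/2
  leading term xz: subtract (11z)·g_1 from 11xz + 6x + 5/3y - 4z + 3/2 → 6x + 5/3y - 22z² - 26z + 3/2
  leading term x: subtract (6)·g_1 from 6x + 5/3y - 22z² - 26z + 3/2 → 5/3y - 22z² - 38z - 21/2
  leading term y: no divisor's leading term divides it; move 5/3y to the remainder.
  leading term z²: subtract (-22)·g_3 from -22z² - 38z - 21/2 → -5z + ½
  leading term z: no divisor's leading term divides it; move -5z to the remainder.
  leading term 1: no divisor's leading term divides it; move ½ to the remainder.
  normal form = 5/3y - 5z + ½.
The normal form is nonzero, so p ∉ I. Since p minus its normal form lies in I, I + (p) = I + (r) where r = 5/3y - 5z + ½; decide whether this ideal is the whole ring.
Run Buchberger on G together with r (pairs among the g_i already reduce to 0 since G is a Gröbner basis):
g_1 = x + 2z + 2, LT = x.
g_2 = yz + y - ⅖z - ⅖, LT = yz.
g_3 = z² + 3/2z + ½, LT = z².
r = 5/3y - 5z + ½, LT = y.

S(g_2,r): lcm = yz. S = y + 3z² - 7/10z - ⅖.
  reduce S modulo (g_1, g_2, g_3, r):
  remainder -11/5z - 11/5 ≠ 0; add m_5 = -11/5z - 11/5 to the basis.

The other S-polynomials (S(g_1,g_2), S(g_1,g_3), S(g_1,r), S(g_2,g_3), S(g_3,r), S(g_1,m_5), S(g_2,m_5), S(g_3,m_5), S(r,m_5)) all reduce to 0 modulo the current basis, so we have a Gröbner basis.
Inter-reduce: drop elements whose leading term is divisible by another's, tail-reduce, and make monic.
Reduced Gröbner basis: {x, y + 33/10, z + 1}.
The reduced Gröbner basis of I + (p) is {x, y + 33/10, z + 1} ≠ {1}, a proper ideal, so the enlarged system stays consistent: p is independent of I, with normal form 5/3y - 5z + ½.

-3x² + 5xz + 5/3y - 4z + 3/2 is independent of I; its normal form modulo I is 5/3y - 5z + ½.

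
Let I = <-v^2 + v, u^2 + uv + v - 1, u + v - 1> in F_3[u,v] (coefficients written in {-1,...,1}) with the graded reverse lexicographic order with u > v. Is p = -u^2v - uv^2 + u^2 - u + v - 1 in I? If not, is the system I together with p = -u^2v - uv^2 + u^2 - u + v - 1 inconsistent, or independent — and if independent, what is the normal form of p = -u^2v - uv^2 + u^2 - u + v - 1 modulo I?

-u^2v - uv^2 + u^2 - u + v - 1 is independent of I; its normal form modulo I is v - 1.

First compute the reduced Gröbner basis of I by Buchberger's algorithm.
f_1 = -v^2 + v, LT = v^2.
f_2 = u^2 + uv + v - 1, LT = u^2.
f_3 = u + v - 1, LT = u.

The S-polynomials (S(f_1,f_2), S(f_1,f_3), S(f_2,f_3)) all reduce to 0 modulo the current basis, so we have a Gröbner basis.
Inter-reduce: drop elements whose leading term is divisible by another's, tail-reduce, and make monic.
Reduced Gröbner basis: {v^2 - v, u + v - 1}.
Label its elements g_1 = v^2 - v, g_2 = u + v - 1.

Reduce p = -u^2v - uv^2 + u^2 - u + v - 1 modulo G:
  leading term u^2v: subtract (-uv)·g_2 from -u^2v - uv^2 + u^2 - u + v - 1 → u^2 - uv - u + v - 1
  leading term u^2: subtract (u)·g_2 from u^2 - uv - u + v - 1 → uv + v - 1
  leading term uv: subtract (v)·g_2 from uv + v - 1 → -v^2 - v - 1
  leading term v^2: subtract (-1)·g_1 from -v^2 - v - 1 → v - 1
  leading term v: no divisor's leading term divides it; move v to the remainder.
  leading term 1: no divisor's leading term divides it; move -1 to the remainder.
  normal form = v - 1.
The normal form is nonzero, so p ∉ I. Since p minus its normal form lies in I, I + (p) = I + (r) where r = v - 1; decide whether this ideal is the whole ring.
Run Buchberger on G together with r (pairs among the g_i already reduce to 0 since G is a Gröbner basis):
g_1 = v^2 - v, LT = v^2.
g_2 = u + v - 1, LT = u.
r = v - 1, LT = v.

The S-polynomials (S(g_1,g_2), S(g_1,r), S(g_2,r)) all reduce to 0 modulo the current basis, so we have a Gröbner basis.
Inter-reduce: drop elements whose leading term is divisible by another's, tail-reduce, and make monic.
Reduced Gröbner basis: {u, v - 1}.
The reduced Gröbner basis of I + (p) is {u, v - 1} ≠ {1}, a proper ideal, so the enlarged system stays consistent: p is independent of I, with normal form v - 1.

The remainder on division by a Gröbner basis is unique — it is the normal form.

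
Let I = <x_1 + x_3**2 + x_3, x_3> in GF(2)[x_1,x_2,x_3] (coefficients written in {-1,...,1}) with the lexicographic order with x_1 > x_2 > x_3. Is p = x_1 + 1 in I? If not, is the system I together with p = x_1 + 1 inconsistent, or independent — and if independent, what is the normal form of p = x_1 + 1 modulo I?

First compute the reduced Gröbner basis of I by Buchberger's algorithm.
f_1 = x_1 + x_3**2 + x_3, LT = x_1.
f_2 = x_3, LT = x_3.

The S-polynomials (S(f_1,f_2)) all reduce to 0 modulo the current basis, so we have a Gröbner basis.
Inter-reduce: drop elements whose leading term is divisible by another's, tail-reduce, and make monic.
Reduced Gröbner basis: {x_1, x_3}.
Label its elements g_1 = x_1, g_2 = x_3.

Reduce p = x_1 + 1 modulo G:
  leading term x_1: subtract (1)·g_1 from x_1 + 1 → 1
  leading term 1: no divisor's leading term divides it; move 1 to the remainder.
  normal form = 1.
The normal form is nonzero, so p ∉ I. Since p minus its normal form lies in I, I + (p) = I + (r) where r = 1; decide whether this ideal is the whole ring.
Here r = 1 is a nonzero constant, hence a unit: 1 ∈ I + (p), the Gröbner basis of I + (p) is {1}, and the enlarged system has no common solution — adjoining p is inconsistent.

Adjoining x_1 + 1 makes the ideal the whole ring: the system is inconsistent.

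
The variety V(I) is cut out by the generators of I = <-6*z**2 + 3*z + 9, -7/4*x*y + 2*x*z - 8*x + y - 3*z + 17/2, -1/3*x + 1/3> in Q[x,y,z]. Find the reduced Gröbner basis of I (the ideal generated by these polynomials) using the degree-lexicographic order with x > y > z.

f_1 = -6*z**2 + 3*z + 9, LT = z**2.
f_2 = -7/4*x*y + 2*x*z - 8*x + y - 3*z + 17/2, LT = x*y.
f_3 = -1/3*x + 1/3, LT = x.

S(f_2,f_3): lcm = x*y. S = -8/7*x*z + 32/7*x + 3/7*y + 12/7*z - 34/7.
  reduce S modulo (f_1, f_2, f_3):
  remainder 3/7*y + 4/7*z - 2/7 ≠ 0; add g_4 = 3/7*y + 4/7*z - 2/7 to the basis.

The other S-polynomials (S(f_1,f_2), S(f_1,f_3), S(f_1,g_4), S(f_2,g_4), S(f_3,g_4)) all reduce to 0 modulo the current basis, so we have a Gröbner basis.
Inter-reduce: drop elements whose leading term is divisible by another's, tail-reduce, and make monic.

G = {z**2 - 1/2*z - 3/2, x - 1, y + 4/3*z - 2/3}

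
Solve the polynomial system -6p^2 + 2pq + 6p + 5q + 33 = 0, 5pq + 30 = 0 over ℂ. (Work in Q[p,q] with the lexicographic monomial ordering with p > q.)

Compute a lex Gröbner basis by Buchberger's algorithm.
f_1 = -6p^2 + 2pq + 6p + 5q + 33, LT = p^2.
f_2 = 5pq + 30, LT = pq.

S(f_1,f_2): lcm = p^2q. S = -1/3pq^2 - pq - 6p - 5/6q^2 - 11/2q.
  reduce S modulo (f_1, f_2):
  remainder -6p - 5/6q^2 - 7/2q + 6 ≠ 0; add h_3 = -6p - 5/6q^2 - 7/2q + 6 to the basis.

S(f_2,h_3): lcm = pq. S = -5/36q^3 - 7/12q^2 + q + 6.
  reduce S modulo (f_1, f_2, h_3):
  remainder -5/36q^3 - 7/12q^2 + q + 6 ≠ 0; add h_4 = -5/36q^3 - 7/12q^2 + q + 6 to the basis.

The other S-polynomials (S(f_1,h_3), S(f_1,h_4), S(f_2,h_4), S(h_3,h_4)) all reduce to 0 modulo the current basis, so we have a Gröbner basis.
Inter-reduce: drop elements whose leading term is divisible by another's, tail-reduce, and make monic.
Reduced Gröbner basis: {p + 5/36q^2 + 7/12q - 1, q^3 + 21/5q^2 - 36/5q - 216/5}.

Elimination: the polynomial q^3 + 21/5q^2 - 36/5q - 216/5 lies in the elimination ideal for q, so q ∈ {3, -18/5 - 6*I/5, -18/5 + 6*I/5}. For each such q, the remaining basis elements (now univariate) give the rest of the solution.
  q = 3: the earlier basis element becomes p + 2 = 0, giving p = -2 — point (-2, 3).
  q = -18/5 - 6*I/5: the earlier basis element becomes p - 3/2 + I/2 = 0, giving p = 3/2 - I/2 — point (3/2 - I/2, -18/5 - 6*I/5).
  q = -18/5 + 6*I/5: the earlier basis element becomes p - 3/2 - I/2 = 0, giving p = 3/2 + I/2 — point (3/2 + I/2, -18/5 + 6*I/5).

{(-2, 3), (3/2 - I/2, -18/5 - 6*I/5), (3/2 + I/2, -18/5 + 6*I/5)}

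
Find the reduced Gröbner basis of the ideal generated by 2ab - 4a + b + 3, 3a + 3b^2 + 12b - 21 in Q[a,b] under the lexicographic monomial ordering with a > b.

f_1 = 2ab - 4a + b + 3, LT = ab.
f_2 = 3a + 3b^2 + 12b - 21, LT = a.

S(f_1,f_2): lcm = ab. S = -2a - b^3 - 4b^2 + 15/2b + 3/2.
  leading term a: subtract (-2/3)·f_2 from -2a - b^3 - 4b^2 + 15/2b + 3/2 → -b^3 - 2b^2 + 31/2b - 25/2
  leading term b^3: no divisor's leading term divides it; move -b^3 to the remainder.
  leading term b^2: no divisor's leading term divides it; move -2b^2 to the remainder.
  leading term b: no divisor's leading term divides it; move 31/2b to the remainder.
  leading term 1: no divisor's leading term divides it; move -25/2 to the remainder.
  remainder -b^3 - 2b^2 + 31/2b - 25/2 ≠ 0; add g_3 = -b^3 - 2b^2 + 31/2b - 25/2 to the basis.

The other S-polynomials (S(f_1,g_3), S(f_2,g_3)) all reduce to 0 modulo the current basis, so we have a Gröbner basis.
Inter-reduce: drop elements whose leading term is divisible by another's, tail-reduce, and make monic.

G = {a + b^2 + 4b - 7, b^3 + 2b^2 - 31/2b + 25/2}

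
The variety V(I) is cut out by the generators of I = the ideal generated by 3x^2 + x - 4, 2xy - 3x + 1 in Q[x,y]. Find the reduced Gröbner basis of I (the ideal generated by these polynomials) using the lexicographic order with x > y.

f_1 = 3x^2 + x - 4, LT = x^2.
f_2 = 2xy - 3x + 1, LT = xy.

S(f_1,f_2): lcm = x^2y. S = 3/2x^2 + 1/3xy - 1/2x - 4/3y.
  reduce S modulo (f_1, f_2):
  remainder -1/2x - 4/3y + 11/6 ≠ 0; add g_3 = -1/2x - 4/3y + 11/6 to the basis.

S(f_2,g_3): lcm = xy. S = -3/2x - 8/3y^2 + 11/3y + 1/2.
  reduce S modulo (f_1, f_2, g_3):
  remainder -8/3y^2 + 23/3y - 5 ≠ 0; add g_4 = -8/3y^2 + 23/3y - 5 to the basis.

The other S-polynomials (S(f_1,g_3), S(f_1,g_4), S(f_2,g_4), S(g_3,g_4)) all reduce to 0 modulo the current basis, so we have a Gröbner basis.
Inter-reduce: drop elements whose leading term is divisible by another's, tail-reduce, and make monic.

G = {x + 8/3y - 11/3, y^2 - 23/8y + 15/8}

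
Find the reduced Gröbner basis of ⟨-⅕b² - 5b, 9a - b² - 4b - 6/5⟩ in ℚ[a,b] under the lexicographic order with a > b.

G = {a + 7/3b - 2/15, b² + 25b}

Buchberger's algorithm terminates because the ascending chain of leading-term ideals stabilizes.

f_1 = -⅕b² - 5b, LT = b².
f_2 = 9a - b² - 4b - 6/5, LT = a.

The S-polynomials (S(f_1,f_2)) all reduce to 0 modulo the current basis, so we have a Gröbner basis.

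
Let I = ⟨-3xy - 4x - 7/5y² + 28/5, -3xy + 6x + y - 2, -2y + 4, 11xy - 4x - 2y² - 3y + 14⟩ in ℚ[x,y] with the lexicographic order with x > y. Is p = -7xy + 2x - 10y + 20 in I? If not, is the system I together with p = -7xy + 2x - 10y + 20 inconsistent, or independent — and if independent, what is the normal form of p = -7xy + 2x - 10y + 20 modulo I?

-7xy + 2x - 10y + 20 lies in I (it reduces to 0).

First compute the reduced Gröbner basis of I by Buchberger's algorithm.
f_1 = -3xy - 4x - 7/5y² + 28/5, LT = xy.
f_2 = -3xy + 6x + y - 2, LT = xy.
f_3 = -2y + 4, LT = y.
f_4 = 11xy - 4x - 2y² - 3y + 14, LT = xy.

S(f_1,f_2): lcm = xy. S = 10/3x + 7/15y² + ⅓y - 38/15.
  reduce S modulo (f_1, f_2, f_3, f_4):
  remainder 10/3x ≠ 0; add h_5 = 10/3x to the basis.

The other S-polynomials (S(f_1,f_3), S(f_1,f_4), S(f_2,f_3), S(f_2,f_4), S(f_3,f_4), S(f_1,h_5), S(f_2,h_5), S(f_3,h_5), S(f_4,h_5)) all reduce to 0 modulo the current basis, so we have a Gröbner basis.
Inter-reduce: drop elements whose leading term is divisible by another's, tail-reduce, and make monic.
Reduced Gröbner basis: {x, y - 2}.
Label its elements g_1 = x, g_2 = y - 2.

Reduce p = -7xy + 2x - 10y + 20 modulo G:
  leading term xy: subtract (-7y)·g_1 from -7xy + 2x - 10y + 20 → 2x - 10y + 20
  leading term x: subtract (2)·g_1 from 2x - 10y + 20 → -10y + 20
  leading term y: subtract (-10)·g_2 from -10y + 20 → 0
  normal form = 0.
Since the normal form is 0, p ∈ I.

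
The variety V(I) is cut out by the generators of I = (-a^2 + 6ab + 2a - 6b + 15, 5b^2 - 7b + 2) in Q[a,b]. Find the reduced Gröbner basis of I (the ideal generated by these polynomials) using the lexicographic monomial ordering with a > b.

f_1 = -a^2 + 6ab + 2a - 6b + 15, LT = a^2.
f_2 = 5b^2 - 7b + 2, LT = b^2.

The S-polynomials (S(f_1,f_2)) all reduce to 0 modulo the current basis, so we have a Gröbner basis.

G = {a^2 - 6ab - 2a + 6b - 15, b^2 - 7/5b + 2/5}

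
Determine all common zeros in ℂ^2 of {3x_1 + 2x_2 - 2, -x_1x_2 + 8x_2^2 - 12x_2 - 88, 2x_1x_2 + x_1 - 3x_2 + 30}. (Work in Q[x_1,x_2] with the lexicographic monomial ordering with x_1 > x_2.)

{(-2, 4)}

Compute a lex Gröbner basis by Buchberger's algorithm.
f_1 = 3x_1 + 2x_2 - 2, LT = x_1.
f_2 = -x_1x_2 + 8x_2^2 - 12x_2 - 88, LT = x_1x_2.
f_3 = 2x_1x_2 + x_1 - 3x_2 + 30, LT = x_1x_2.

S(f_1,f_2): lcm = x_1x_2. S = 26/3x_2^2 - 38/3x_2 - 88.
  leading term x_2^2: no divisor's leading term divides it; move 26/3x_2^2 to the remainder.
  leading term x_2: no divisor's leading term divides it; move -38/3x_2 to the remainder.
  leading term 1: no divisor's leading term divides it; move -88 to the remainder.
  remainder 26/3x_2^2 - 38/3x_2 - 88 ≠ 0; add h_4 = 26/3x_2^2 - 38/3x_2 - 88 to the basis.

S(f_1,f_3): lcm = x_1x_2. S = -1/2x_1 + 2/3x_2^2 + 5/6x_2 - 15.
  leading term x_1: subtract (-1/6)·f_1 from -1/2x_1 + 2/3x_2^2 + 5/6x_2 - 15 → 2/3x_2^2 + 7/6x_2 - 46/3
  leading term x_2^2: subtract (1/13)·h_4 from 2/3x_2^2 + 7/6x_2 - 46/3 → 167/78x_2 - 334/39
  leading term x_2: no divisor's leading term divides it; move 167/78x_2 to the remainder.
  leading term 1: no divisor's leading term divides it; move -334/39 to the remainder.
  remainder 167/78x_2 - 334/39 ≠ 0; add h_5 = 167/78x_2 - 334/39 to the basis.

The other S-polynomials (S(f_2,f_3), S(f_1,h_4), S(f_2,h_4), S(f_3,h_4), S(f_1,h_5), S(f_2,h_5), S(f_3,h_5), S(h_4,h_5)) all reduce to 0 modulo the current basis, so we have a Gröbner basis.
Inter-reduce: drop elements whose leading term is divisible by another's, tail-reduce, and make monic.
Reduced Gröbner basis: {x_1 + 2, x_2 - 4}.

Since the basis is lex-ordered, x_2 - 4 is univariate in x_2. Its roots are {4}. Back-substituting each root into the other basis elements fixes the other coordinates.
  x_2 = 4: the earlier basis element becomes x_1 + 2 = 0, giving x_1 = -2 — point (-2, 4).
Each listed point satisfies every original equation (direct substitution).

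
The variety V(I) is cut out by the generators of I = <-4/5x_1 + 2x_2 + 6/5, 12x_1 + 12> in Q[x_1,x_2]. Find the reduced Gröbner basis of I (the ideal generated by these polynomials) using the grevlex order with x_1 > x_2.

This is the nonlinear analogue of row-reducing a linear system.

f_1 = -4/5x_1 + 2x_2 + 6/5, LT = x_1.
f_2 = 12x_1 + 12, LT = x_1.

S(f_1,f_2): lcm = x_1. S = -5/2x_2 - 5/2.
  leading term x_2: no divisor's leading term divides it; move -5/2x_2 to the remainder.
  leading term 1: no divisor's leading term divides it; move -5/2 to the remainder.
  remainder -5/2x_2 - 5/2 ≠ 0; add g_3 = -5/2x_2 - 5/2 to the basis.

S(f_1,g_3): leading monomials are coprime, so the S-polynomial reduces to 0 (Buchberger's first criterion).
S(f_2,g_3): leading monomials are coprime, so the S-polynomial reduces to 0 (Buchberger's first criterion).
Every S-polynomial of the final basis reduces to 0, so we have a Gröbner basis.
Inter-reduce: drop elements whose leading term is divisible by another's, tail-reduce, and make monic.

G = {x_1 + 1, x_2 + 1}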